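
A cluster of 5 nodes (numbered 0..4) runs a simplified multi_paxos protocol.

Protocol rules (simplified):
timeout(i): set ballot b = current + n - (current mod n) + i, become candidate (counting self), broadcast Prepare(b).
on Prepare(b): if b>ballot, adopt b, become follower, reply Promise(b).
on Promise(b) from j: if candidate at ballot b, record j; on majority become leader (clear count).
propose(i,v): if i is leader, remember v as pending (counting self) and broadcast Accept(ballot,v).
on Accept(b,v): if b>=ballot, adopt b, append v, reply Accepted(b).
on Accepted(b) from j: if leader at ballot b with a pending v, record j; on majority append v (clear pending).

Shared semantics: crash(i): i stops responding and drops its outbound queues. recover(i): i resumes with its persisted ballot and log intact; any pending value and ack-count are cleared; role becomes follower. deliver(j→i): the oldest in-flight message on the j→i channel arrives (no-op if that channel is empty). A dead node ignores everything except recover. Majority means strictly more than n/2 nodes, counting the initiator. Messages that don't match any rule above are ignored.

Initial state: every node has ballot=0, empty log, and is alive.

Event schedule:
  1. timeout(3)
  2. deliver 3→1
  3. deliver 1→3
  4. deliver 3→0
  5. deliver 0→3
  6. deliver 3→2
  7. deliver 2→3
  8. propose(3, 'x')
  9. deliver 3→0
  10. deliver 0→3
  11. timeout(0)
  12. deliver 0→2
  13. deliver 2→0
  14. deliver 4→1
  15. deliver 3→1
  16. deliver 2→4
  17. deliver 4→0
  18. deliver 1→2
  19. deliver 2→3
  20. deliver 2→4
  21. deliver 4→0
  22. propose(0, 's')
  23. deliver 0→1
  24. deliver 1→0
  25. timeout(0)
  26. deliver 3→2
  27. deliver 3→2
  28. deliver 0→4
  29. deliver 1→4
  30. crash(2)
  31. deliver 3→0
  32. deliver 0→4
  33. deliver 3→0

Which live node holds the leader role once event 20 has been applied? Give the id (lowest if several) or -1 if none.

3

1. timeout(3):  <3:cand b8 ->
2. deliver 3→1:  <1:foll b8 ->
3. deliver 1→3:  nop
4. deliver 3→0:  <0:foll b8 ->
5. deliver 0→3:  <3:lead b8 ->
6. deliver 3→2:  <2:foll b8 ->
7. deliver 2→3:  nop
8. propose(3,'x'):  nop
9. deliver 3→0:  <0:foll b8 x>
10. deliver 0→3:  nop
11. timeout(0):  <0:cand b10 x>
12. deliver 0→2:  <2:foll b10 ->
13. deliver 2→0:  nop
14. deliver 4→1:  nop
15. deliver 3→1:  <1:foll b8 x>
16. deliver 2→4:  nop
17. deliver 4→0:  nop
18. deliver 1→2:  nop
19. deliver 2→3:  nop
20. deliver 2→4:  nop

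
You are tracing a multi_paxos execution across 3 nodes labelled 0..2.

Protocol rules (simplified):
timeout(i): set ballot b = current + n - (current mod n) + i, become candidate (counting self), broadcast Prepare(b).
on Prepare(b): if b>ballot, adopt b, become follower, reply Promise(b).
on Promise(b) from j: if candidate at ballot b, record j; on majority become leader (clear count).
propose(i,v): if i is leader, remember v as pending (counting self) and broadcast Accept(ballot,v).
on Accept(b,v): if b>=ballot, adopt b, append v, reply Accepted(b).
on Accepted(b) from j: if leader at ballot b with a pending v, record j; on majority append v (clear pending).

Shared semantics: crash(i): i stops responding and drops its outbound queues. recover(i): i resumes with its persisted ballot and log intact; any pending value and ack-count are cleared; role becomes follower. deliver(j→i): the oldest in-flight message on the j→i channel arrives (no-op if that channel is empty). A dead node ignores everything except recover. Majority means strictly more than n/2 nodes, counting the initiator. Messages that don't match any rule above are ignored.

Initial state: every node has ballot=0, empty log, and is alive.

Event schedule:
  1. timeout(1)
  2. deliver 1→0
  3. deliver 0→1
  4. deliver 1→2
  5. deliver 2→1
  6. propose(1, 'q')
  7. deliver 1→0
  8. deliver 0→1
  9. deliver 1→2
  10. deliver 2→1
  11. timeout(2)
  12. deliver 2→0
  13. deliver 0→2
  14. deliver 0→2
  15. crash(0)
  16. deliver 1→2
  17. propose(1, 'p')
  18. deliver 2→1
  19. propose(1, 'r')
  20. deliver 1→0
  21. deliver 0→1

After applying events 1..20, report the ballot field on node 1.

8

1. timeout(1):  <1:cand b4 ->
2. deliver 1→0:  <0:foll b4 ->
3. deliver 0→1:  <1:lead b4 ->
4. deliver 1→2:  <2:foll b4 ->
5. deliver 2→1:  nop
6. propose(1,'q'):  nop
7. deliver 1→0:  <0:foll b4 q>
8. deliver 0→1:  <1:lead b4 q>
9. deliver 1→2:  <2:foll b4 q>
10. deliver 2→1:  nop
11. timeout(2):  <2:cand b8 q>
12. deliver 2→0:  <0:foll b8 q>
13. deliver 0→2:  <2:lead b8 q>
14. deliver 0→2:  nop
15. crash(0):  <0:✗foll b8 q>
16. deliver 1→2:  nop
17. propose(1,'p'):  nop
18. deliver 2→1:  <1:foll b8 q>
19. propose(1,'r'):  nop
20. deliver 1→0:  nop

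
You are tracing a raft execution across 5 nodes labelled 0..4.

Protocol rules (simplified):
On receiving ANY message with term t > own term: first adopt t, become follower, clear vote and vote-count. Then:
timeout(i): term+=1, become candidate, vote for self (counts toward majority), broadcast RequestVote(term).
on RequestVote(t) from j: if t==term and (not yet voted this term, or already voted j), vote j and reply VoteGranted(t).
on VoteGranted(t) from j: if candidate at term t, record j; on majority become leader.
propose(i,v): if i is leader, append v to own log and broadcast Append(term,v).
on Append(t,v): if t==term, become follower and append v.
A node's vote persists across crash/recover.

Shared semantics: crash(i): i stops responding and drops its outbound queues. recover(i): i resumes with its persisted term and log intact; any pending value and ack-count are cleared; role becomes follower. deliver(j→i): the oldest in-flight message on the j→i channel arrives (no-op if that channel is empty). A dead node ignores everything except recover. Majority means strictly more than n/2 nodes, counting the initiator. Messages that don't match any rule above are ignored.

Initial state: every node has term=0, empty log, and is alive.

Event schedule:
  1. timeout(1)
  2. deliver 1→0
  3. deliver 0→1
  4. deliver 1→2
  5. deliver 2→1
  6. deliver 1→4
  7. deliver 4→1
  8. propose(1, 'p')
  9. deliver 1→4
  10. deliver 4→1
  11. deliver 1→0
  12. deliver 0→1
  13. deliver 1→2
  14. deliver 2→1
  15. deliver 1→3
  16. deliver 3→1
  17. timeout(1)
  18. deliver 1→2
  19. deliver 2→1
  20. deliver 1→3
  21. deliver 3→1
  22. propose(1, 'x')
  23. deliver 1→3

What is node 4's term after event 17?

e1 timeout(1): 1[cand,t=1,-]
e2 deliver 1→0: 0[foll,t=1,-]
e3 deliver 0→1: ·
e4 deliver 1→2: 2[foll,t=1,-]
e5 deliver 2→1: 1[lead,t=1,-]
e6 deliver 1→4: 4[foll,t=1,-]
e7 deliver 4→1: ·
e8 propose(1,'p'): 1[lead,t=1,p]
e9 deliver 1→4: 4[foll,t=1,p]
e10 deliver 4→1: ·
e11 deliver 1→0: 0[foll,t=1,p]
e12 deliver 0→1: ·
e13 deliver 1→2: 2[foll,t=1,p]
e14 deliver 2→1: ·
e15 deliver 1→3: 3[foll,t=1,-]
e16 deliver 3→1: ·
e17 timeout(1): 1[cand,t=2,p]

1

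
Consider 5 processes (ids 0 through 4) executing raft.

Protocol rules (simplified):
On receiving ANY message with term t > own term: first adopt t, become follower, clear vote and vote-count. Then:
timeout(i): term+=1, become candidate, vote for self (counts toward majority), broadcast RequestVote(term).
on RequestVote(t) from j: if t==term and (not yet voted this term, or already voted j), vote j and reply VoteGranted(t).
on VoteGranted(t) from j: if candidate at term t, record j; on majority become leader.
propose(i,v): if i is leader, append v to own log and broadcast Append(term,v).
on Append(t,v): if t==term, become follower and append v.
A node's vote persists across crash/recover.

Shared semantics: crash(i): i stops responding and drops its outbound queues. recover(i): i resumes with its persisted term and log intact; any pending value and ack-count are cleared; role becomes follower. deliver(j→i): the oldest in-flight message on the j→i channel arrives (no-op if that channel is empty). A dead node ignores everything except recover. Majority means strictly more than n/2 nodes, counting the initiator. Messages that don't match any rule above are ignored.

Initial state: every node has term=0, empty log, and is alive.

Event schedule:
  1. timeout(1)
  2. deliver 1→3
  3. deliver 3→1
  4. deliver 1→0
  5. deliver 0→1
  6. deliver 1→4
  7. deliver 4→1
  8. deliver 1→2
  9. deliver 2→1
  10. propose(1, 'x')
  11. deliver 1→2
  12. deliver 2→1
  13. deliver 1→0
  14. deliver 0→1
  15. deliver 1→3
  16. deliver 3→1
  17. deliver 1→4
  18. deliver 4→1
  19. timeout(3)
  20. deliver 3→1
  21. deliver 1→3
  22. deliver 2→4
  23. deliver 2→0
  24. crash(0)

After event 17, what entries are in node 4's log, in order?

1. timeout(1):  <1:cand t1 ->
2. deliver 1→3:  <3:foll t1 ->
3. deliver 3→1:  nop
4. deliver 1→0:  <0:foll t1 ->
5. deliver 0→1:  <1:lead t1 ->
6. deliver 1→4:  <4:foll t1 ->
7. deliver 4→1:  nop
8. deliver 1→2:  <2:foll t1 ->
9. deliver 2→1:  nop
10. propose(1,'x'):  <1:lead t1 x>
11. deliver 1→2:  <2:foll t1 x>
12. deliver 2→1:  nop
13. deliver 1→0:  <0:foll t1 x>
14. deliver 0→1:  nop
15. deliver 1→3:  <3:foll t1 x>
16. deliver 3→1:  nop
17. deliver 1→4:  <4:foll t1 x>

x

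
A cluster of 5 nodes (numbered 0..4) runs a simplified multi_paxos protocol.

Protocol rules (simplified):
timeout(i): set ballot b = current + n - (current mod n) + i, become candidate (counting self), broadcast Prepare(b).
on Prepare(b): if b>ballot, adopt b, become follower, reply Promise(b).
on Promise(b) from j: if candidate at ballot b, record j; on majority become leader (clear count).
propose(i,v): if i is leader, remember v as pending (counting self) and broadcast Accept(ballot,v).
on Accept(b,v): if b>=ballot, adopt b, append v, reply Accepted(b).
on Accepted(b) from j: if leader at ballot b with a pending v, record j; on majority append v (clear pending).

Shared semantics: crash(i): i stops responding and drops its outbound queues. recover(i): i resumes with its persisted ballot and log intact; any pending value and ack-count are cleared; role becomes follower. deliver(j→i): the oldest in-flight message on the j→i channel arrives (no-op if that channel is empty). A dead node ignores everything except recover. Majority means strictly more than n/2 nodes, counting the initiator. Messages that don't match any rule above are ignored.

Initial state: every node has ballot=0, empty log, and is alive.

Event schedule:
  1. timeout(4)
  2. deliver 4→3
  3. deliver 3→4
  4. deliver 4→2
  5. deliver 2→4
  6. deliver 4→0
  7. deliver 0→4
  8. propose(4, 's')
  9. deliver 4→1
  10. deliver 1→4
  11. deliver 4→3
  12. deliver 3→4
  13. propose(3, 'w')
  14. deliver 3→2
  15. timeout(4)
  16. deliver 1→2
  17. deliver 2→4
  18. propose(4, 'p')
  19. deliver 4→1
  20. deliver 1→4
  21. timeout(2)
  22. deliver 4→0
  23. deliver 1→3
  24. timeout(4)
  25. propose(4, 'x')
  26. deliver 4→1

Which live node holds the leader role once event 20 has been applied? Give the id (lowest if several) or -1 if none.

[1] timeout(4) → N4(cand b9 [-])
[2] deliver 4→3 → N3(foll b9 [-])
[3] deliver 3→4 → ∅
[4] deliver 4→2 → N2(foll b9 [-])
[5] deliver 2→4 → N4(lead b9 [-])
[6] deliver 4→0 → N0(foll b9 [-])
[7] deliver 0→4 → ∅
[8] propose(4,'s') → ∅
[9] deliver 4→1 → N1(foll b9 [-])
[10] deliver 1→4 → ∅
[11] deliver 4→3 → N3(foll b9 [s])
[12] deliver 3→4 → ∅
[13] propose(3,'w') → ∅
[14] deliver 3→2 → ∅
[15] timeout(4) → N4(cand b14 [-])
[16] deliver 1→2 → ∅
[17] deliver 2→4 → ∅
[18] propose(4,'p') → ∅
[19] deliver 4→1 → N1(foll b9 [s])
[20] deliver 1→4 → ∅

-1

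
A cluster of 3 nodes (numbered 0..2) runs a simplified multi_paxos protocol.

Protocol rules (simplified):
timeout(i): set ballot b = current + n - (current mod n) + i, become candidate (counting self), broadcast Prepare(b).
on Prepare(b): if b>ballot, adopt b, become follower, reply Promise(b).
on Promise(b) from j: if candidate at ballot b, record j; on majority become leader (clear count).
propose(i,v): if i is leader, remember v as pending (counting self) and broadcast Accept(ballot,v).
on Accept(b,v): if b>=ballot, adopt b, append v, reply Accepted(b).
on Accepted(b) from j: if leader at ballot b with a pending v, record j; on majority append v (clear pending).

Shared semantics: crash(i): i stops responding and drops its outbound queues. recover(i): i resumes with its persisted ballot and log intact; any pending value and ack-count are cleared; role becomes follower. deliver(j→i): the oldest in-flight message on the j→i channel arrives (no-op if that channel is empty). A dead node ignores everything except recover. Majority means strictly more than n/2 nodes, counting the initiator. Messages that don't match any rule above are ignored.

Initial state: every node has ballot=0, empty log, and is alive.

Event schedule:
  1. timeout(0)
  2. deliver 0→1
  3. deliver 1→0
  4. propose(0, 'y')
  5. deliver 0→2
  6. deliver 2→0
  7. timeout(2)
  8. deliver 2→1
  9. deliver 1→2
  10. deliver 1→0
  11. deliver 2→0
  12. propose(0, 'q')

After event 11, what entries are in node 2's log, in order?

empty

e1 timeout(0): 0[cand,b=3,-]
e2 deliver 0→1: 1[foll,b=3,-]
e3 deliver 1→0: 0[lead,b=3,-]
e4 propose(0,'y'): ·
e5 deliver 0→2: 2[foll,b=3,-]
e6 deliver 2→0: ·
e7 timeout(2): 2[cand,b=8,-]
e8 deliver 2→1: 1[foll,b=8,-]
e9 deliver 1→2: 2[lead,b=8,-]
e10 deliver 1→0: ·
e11 deliver 2→0: 0[foll,b=8,-]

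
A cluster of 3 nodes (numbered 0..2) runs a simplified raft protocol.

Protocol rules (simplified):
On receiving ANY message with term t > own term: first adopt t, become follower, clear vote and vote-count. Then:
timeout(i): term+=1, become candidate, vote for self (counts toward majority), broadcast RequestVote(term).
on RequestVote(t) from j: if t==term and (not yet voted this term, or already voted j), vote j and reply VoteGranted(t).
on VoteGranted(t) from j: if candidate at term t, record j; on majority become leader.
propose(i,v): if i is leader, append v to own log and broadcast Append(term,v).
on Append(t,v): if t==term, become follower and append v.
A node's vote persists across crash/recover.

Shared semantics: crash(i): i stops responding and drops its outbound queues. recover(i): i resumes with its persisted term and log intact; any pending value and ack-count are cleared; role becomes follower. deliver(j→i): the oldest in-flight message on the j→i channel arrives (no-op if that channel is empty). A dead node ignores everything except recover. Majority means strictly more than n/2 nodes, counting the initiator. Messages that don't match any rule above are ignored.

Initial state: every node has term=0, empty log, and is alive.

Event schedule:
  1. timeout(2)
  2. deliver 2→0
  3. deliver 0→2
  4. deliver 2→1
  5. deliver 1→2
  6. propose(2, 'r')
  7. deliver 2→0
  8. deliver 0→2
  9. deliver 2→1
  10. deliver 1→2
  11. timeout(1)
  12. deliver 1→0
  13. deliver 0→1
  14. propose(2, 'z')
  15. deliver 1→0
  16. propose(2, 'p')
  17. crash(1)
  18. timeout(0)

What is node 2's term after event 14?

[1] timeout(2) → N2(cand t1 [-])
[2] deliver 2→0 → N0(foll t1 [-])
[3] deliver 0→2 → N2(lead t1 [-])
[4] deliver 2→1 → N1(foll t1 [-])
[5] deliver 1→2 → ∅
[6] propose(2,'r') → N2(lead t1 [r])
[7] deliver 2→0 → N0(foll t1 [r])
[8] deliver 0→2 → ∅
[9] deliver 2→1 → N1(foll t1 [r])
[10] deliver 1→2 → ∅
[11] timeout(1) → N1(cand t2 [r])
[12] deliver 1→0 → N0(foll t2 [r])
[13] deliver 0→1 → N1(lead t2 [r])
[14] propose(2,'z') → N2(lead t1 [r,z])

1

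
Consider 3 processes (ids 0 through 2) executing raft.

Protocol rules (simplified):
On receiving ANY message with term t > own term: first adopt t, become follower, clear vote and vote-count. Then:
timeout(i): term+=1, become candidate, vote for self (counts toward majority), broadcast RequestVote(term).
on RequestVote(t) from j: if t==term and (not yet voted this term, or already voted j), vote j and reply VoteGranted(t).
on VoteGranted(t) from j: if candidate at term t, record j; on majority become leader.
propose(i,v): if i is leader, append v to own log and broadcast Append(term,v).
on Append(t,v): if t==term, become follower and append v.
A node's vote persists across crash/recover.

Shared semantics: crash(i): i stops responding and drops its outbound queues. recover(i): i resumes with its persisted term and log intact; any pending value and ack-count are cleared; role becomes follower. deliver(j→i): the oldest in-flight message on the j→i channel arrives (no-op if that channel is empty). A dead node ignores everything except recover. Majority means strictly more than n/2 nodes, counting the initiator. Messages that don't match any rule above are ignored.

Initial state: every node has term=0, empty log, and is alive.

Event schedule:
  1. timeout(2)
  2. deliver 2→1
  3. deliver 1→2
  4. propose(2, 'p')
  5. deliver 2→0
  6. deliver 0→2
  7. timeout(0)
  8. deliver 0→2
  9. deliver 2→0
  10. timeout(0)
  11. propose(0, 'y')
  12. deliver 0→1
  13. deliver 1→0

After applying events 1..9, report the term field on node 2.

step 1 timeout(2): 2={cand,t=1,log=-}
step 2 deliver 2→1: 1={foll,t=1,log=-}
step 3 deliver 1→2: 2={lead,t=1,log=-}
step 4 propose(2,'p'): 2={lead,t=1,log=p}
step 5 deliver 2→0: 0={foll,t=1,log=-}
step 6 deliver 0→2: —
step 7 timeout(0): 0={cand,t=2,log=-}
step 8 deliver 0→2: 2={foll,t=2,log=p}
step 9 deliver 2→0: —

2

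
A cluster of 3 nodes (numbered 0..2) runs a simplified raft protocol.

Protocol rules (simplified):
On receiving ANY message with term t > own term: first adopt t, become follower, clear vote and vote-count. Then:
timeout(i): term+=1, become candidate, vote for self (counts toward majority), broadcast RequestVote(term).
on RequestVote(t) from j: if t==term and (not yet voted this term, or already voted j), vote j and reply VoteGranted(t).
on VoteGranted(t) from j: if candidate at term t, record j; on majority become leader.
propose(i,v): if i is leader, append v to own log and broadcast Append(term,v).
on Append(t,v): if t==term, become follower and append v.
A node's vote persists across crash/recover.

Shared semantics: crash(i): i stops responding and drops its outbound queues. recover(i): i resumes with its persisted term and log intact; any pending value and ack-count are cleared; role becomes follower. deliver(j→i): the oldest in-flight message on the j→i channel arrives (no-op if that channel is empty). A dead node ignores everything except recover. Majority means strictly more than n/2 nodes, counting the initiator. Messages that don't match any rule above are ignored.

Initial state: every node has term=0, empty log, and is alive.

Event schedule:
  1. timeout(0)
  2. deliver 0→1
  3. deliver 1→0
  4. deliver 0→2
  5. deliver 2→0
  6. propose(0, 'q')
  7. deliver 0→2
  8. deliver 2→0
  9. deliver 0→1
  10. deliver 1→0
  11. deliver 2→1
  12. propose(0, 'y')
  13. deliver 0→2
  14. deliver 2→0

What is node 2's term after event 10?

1

step 1 timeout(0): 0={cand,t=1,log=-}
step 2 deliver 0→1: 1={foll,t=1,log=-}
step 3 deliver 1→0: 0={lead,t=1,log=-}
step 4 deliver 0→2: 2={foll,t=1,log=-}
step 5 deliver 2→0: —
step 6 propose(0,'q'): 0={lead,t=1,log=q}
step 7 deliver 0→2: 2={foll,t=1,log=q}
step 8 deliver 2→0: —
step 9 deliver 0→1: 1={foll,t=1,log=q}
step 10 deliver 1→0: —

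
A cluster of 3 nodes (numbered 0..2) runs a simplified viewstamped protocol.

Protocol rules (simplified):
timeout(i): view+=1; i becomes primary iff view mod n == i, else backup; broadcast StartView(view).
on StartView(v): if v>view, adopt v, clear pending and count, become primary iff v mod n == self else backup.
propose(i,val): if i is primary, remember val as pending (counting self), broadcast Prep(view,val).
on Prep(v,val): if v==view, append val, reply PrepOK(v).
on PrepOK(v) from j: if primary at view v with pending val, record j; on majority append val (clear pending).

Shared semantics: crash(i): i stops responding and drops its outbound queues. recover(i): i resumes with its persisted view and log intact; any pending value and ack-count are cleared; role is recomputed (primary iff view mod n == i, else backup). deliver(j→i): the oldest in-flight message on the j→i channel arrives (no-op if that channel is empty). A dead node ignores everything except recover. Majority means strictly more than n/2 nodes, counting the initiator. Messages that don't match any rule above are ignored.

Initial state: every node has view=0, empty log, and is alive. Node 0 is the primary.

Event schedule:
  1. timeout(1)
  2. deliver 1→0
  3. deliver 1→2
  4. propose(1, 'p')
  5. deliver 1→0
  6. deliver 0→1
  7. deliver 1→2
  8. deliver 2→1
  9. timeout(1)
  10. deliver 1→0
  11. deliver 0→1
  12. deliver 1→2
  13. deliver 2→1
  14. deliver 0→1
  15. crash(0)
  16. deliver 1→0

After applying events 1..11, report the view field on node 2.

e1 timeout(1): 1[prim,v=1,-]
e2 deliver 1→0: 0[back,v=1,-]
e3 deliver 1→2: 2[back,v=1,-]
e4 propose(1,'p'): ·
e5 deliver 1→0: 0[back,v=1,p]
e6 deliver 0→1: 1[prim,v=1,p]
e7 deliver 1→2: 2[back,v=1,p]
e8 deliver 2→1: ·
e9 timeout(1): 1[back,v=2,p]
e10 deliver 1→0: 0[back,v=2,p]
e11 deliver 0→1: ·

1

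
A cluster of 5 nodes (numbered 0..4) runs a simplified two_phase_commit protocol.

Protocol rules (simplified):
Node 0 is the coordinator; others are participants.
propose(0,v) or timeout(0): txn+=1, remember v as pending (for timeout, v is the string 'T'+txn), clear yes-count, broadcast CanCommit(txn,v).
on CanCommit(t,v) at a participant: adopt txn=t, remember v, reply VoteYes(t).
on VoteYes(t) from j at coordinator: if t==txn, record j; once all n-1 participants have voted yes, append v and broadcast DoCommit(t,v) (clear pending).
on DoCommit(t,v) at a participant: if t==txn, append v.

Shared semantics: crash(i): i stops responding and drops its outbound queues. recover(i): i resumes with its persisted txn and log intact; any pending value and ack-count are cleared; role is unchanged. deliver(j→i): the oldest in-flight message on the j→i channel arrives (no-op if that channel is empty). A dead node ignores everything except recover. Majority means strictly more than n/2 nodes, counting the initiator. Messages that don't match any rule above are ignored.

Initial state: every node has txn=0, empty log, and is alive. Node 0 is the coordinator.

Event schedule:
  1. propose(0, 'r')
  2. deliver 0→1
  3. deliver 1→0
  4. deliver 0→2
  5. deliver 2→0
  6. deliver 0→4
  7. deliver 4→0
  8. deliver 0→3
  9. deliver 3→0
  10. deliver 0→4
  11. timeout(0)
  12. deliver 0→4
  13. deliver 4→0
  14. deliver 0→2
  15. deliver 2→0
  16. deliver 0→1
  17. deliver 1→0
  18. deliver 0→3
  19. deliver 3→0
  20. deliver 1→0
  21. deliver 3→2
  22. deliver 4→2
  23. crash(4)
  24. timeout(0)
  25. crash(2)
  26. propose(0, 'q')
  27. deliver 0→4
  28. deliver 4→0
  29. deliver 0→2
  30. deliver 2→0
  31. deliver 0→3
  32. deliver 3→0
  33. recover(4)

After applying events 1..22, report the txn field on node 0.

2

step 1 propose(0,'r'): 0={coor,t=1,log=-}
step 2 deliver 0→1: 1={part,t=1,log=-}
step 3 deliver 1→0: —
step 4 deliver 0→2: 2={part,t=1,log=-}
step 5 deliver 2→0: —
step 6 deliver 0→4: 4={part,t=1,log=-}
step 7 deliver 4→0: —
step 8 deliver 0→3: 3={part,t=1,log=-}
step 9 deliver 3→0: 0={coor,t=1,log=r}
step 10 deliver 0→4: 4={part,t=1,log=r}
step 11 timeout(0): 0={coor,t=2,log=r}
step 12 deliver 0→4: 4={part,t=2,log=r}
step 13 deliver 4→0: —
step 14 deliver 0→2: 2={part,t=1,log=r}
step 15 deliver 2→0: —
step 16 deliver 0→1: 1={part,t=1,log=r}
step 17 deliver 1→0: —
step 18 deliver 0→3: 3={part,t=1,log=r}
step 19 deliver 3→0: —
step 20 deliver 1→0: —
step 21 deliver 3→2: —
step 22 deliver 4→2: —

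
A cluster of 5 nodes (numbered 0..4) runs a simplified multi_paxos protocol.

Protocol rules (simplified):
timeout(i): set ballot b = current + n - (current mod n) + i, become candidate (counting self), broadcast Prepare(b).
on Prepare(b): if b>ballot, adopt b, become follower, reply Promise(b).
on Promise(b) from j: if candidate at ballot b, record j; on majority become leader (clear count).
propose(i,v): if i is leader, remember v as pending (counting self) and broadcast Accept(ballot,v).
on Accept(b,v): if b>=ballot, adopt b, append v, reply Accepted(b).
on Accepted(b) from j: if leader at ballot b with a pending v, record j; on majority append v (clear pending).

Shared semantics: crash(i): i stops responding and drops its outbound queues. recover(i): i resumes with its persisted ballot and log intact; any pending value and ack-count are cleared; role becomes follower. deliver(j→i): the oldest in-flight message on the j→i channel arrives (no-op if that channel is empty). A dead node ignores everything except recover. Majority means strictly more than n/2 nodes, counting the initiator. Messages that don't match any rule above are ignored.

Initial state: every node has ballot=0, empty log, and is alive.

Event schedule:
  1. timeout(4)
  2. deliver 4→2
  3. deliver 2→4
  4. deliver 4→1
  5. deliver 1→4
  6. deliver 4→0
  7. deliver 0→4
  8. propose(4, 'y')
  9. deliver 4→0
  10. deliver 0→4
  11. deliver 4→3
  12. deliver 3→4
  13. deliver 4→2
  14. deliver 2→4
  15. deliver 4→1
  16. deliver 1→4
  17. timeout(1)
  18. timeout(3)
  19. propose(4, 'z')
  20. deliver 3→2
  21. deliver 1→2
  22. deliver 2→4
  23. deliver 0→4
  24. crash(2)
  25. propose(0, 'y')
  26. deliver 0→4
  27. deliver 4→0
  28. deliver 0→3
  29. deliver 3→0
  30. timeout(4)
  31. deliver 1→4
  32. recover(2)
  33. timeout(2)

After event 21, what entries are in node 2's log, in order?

y

[1] timeout(4) → N4(cand b9 [-])
[2] deliver 4→2 → N2(foll b9 [-])
[3] deliver 2→4 → ∅
[4] deliver 4→1 → N1(foll b9 [-])
[5] deliver 1→4 → N4(lead b9 [-])
[6] deliver 4→0 → N0(foll b9 [-])
[7] deliver 0→4 → ∅
[8] propose(4,'y') → ∅
[9] deliver 4→0 → N0(foll b9 [y])
[10] deliver 0→4 → ∅
[11] deliver 4→3 → N3(foll b9 [-])
[12] deliver 3→4 → ∅
[13] deliver 4→2 → N2(foll b9 [y])
[14] deliver 2→4 → N4(lead b9 [y])
[15] deliver 4→1 → N1(foll b9 [y])
[16] deliver 1→4 → ∅
[17] timeout(1) → N1(cand b11 [y])
[18] timeout(3) → N3(cand b13 [-])
[19] propose(4,'z') → ∅
[20] deliver 3→2 → N2(foll b13 [y])
[21] deliver 1→2 → ∅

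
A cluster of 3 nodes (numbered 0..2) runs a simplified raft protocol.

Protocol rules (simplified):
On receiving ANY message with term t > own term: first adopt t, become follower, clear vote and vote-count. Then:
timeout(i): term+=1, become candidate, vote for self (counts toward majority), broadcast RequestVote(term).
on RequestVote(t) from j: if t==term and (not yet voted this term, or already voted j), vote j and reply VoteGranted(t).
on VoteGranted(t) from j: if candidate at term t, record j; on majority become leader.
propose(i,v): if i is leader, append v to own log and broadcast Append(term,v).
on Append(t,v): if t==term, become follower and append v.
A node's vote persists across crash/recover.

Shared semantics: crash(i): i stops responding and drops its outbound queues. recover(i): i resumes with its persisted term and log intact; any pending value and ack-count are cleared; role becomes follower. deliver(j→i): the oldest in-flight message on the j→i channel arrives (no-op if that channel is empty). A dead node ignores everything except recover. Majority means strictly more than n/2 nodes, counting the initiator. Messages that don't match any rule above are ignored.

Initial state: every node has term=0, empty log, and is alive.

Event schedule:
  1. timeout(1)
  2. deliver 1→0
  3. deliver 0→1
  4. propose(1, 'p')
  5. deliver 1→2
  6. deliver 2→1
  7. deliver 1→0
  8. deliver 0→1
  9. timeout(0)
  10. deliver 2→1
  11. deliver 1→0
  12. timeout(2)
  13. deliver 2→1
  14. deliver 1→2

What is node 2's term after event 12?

1. timeout(1):  <1:cand t1 ->
2. deliver 1→0:  <0:foll t1 ->
3. deliver 0→1:  <1:lead t1 ->
4. propose(1,'p'):  <1:lead t1 p>
5. deliver 1→2:  <2:foll t1 ->
6. deliver 2→1:  nop
7. deliver 1→0:  <0:foll t1 p>
8. deliver 0→1:  nop
9. timeout(0):  <0:cand t2 p>
10. deliver 2→1:  nop
11. deliver 1→0:  nop
12. timeout(2):  <2:cand t2 ->

2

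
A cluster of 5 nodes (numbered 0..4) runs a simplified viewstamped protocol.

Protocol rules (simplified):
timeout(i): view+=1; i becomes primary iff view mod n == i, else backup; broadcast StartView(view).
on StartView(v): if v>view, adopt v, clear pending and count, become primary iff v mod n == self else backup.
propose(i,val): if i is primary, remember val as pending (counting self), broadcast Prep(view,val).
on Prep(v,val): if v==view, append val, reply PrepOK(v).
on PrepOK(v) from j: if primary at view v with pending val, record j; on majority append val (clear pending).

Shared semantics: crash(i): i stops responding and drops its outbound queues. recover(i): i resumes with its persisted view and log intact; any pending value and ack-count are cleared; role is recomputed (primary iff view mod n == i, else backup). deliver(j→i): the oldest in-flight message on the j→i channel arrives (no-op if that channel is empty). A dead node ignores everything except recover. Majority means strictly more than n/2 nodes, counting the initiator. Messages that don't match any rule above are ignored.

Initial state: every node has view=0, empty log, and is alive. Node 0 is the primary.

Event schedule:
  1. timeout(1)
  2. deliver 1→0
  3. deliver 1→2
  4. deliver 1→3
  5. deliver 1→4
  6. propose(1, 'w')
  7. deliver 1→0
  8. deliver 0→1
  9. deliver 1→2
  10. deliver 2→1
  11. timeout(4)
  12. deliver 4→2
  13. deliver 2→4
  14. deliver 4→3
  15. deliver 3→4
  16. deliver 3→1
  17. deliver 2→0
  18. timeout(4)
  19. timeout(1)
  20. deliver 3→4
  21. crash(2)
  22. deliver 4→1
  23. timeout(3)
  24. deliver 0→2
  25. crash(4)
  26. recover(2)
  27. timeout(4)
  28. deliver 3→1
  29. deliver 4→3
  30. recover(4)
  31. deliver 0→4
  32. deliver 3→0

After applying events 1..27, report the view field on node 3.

1. timeout(1):  <1:prim v1 ->
2. deliver 1→0:  <0:back v1 ->
3. deliver 1→2:  <2:back v1 ->
4. deliver 1→3:  <3:back v1 ->
5. deliver 1→4:  <4:back v1 ->
6. propose(1,'w'):  nop
7. deliver 1→0:  <0:back v1 w>
8. deliver 0→1:  nop
9. deliver 1→2:  <2:back v1 w>
10. deliver 2→1:  <1:prim v1 w>
11. timeout(4):  <4:back v2 ->
12. deliver 4→2:  <2:prim v2 w>
13. deliver 2→4:  nop
14. deliver 4→3:  <3:back v2 ->
15. deliver 3→4:  nop
16. deliver 3→1:  nop
17. deliver 2→0:  nop
18. timeout(4):  <4:back v3 ->
19. timeout(1):  <1:back v2 w>
20. deliver 3→4:  nop
21. crash(2):  <2:✗prim v2 w>
22. deliver 4→1:  nop
23. timeout(3):  <3:prim v3 ->
24. deliver 0→2:  nop
25. crash(4):  <4:✗back v3 ->
26. recover(2):  <2:prim v2 w>
27. timeout(4):  nop

3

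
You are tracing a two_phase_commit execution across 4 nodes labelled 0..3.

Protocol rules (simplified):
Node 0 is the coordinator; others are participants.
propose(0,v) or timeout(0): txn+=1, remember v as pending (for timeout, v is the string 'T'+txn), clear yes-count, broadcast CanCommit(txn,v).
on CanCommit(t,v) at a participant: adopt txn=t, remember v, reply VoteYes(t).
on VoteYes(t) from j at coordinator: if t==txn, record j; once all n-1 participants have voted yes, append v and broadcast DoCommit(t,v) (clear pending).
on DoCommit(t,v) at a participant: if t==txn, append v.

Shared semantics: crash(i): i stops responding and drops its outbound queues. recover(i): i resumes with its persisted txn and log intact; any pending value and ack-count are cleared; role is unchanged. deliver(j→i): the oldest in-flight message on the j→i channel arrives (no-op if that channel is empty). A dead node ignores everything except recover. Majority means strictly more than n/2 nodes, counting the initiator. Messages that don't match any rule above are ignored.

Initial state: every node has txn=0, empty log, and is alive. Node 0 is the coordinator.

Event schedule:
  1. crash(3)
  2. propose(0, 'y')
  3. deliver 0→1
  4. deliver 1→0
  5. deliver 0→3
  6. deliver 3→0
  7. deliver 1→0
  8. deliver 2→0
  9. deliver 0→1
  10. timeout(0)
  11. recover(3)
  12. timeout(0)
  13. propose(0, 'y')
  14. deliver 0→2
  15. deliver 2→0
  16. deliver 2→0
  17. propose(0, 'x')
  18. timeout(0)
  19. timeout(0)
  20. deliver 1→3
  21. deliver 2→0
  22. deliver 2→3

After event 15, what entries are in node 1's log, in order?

empty

e1 crash(3): 3[✗part,t=0,-]
e2 propose(0,'y'): 0[coor,t=1,-]
e3 deliver 0→1: 1[part,t=1,-]
e4 deliver 1→0: ·
e5 deliver 0→3: ·
e6 deliver 3→0: ·
e7 deliver 1→0: ·
e8 deliver 2→0: ·
e9 deliver 0→1: ·
e10 timeout(0): 0[coor,t=2,-]
e11 recover(3): 3[part,t=0,-]
e12 timeout(0): 0[coor,t=3,-]
e13 propose(0,'y'): 0[coor,t=4,-]
e14 deliver 0→2: 2[part,t=1,-]
e15 deliver 2→0: ·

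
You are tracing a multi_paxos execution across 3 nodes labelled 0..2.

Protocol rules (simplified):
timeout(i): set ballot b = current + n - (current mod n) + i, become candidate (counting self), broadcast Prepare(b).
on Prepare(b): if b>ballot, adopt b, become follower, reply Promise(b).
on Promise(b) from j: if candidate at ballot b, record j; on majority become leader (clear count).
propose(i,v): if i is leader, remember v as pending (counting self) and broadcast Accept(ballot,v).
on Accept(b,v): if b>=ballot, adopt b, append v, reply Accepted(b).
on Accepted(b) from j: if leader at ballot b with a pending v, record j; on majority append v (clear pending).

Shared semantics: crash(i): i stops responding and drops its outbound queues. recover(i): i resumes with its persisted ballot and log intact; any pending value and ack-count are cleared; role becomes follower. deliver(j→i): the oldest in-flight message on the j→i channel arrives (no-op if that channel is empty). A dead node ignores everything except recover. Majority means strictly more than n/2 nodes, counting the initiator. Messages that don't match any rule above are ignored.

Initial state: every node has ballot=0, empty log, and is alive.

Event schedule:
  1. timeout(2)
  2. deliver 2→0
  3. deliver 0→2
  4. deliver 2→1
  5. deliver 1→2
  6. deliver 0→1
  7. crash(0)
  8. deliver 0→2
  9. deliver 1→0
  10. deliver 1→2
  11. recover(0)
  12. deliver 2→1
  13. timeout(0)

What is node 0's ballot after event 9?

5

after 1 — timeout(2): n2:cand/b5/[-]
after 2 — deliver 2→0: n0:foll/b5/[-]
after 3 — deliver 0→2: n2:lead/b5/[-]
after 4 — deliver 2→1: n1:foll/b5/[-]
after 5 — deliver 1→2: ·
after 6 — deliver 0→1: ·
after 7 — crash(0): n0:✗foll/b5/[-]
after 8 — deliver 0→2: ·
after 9 — deliver 1→0: ·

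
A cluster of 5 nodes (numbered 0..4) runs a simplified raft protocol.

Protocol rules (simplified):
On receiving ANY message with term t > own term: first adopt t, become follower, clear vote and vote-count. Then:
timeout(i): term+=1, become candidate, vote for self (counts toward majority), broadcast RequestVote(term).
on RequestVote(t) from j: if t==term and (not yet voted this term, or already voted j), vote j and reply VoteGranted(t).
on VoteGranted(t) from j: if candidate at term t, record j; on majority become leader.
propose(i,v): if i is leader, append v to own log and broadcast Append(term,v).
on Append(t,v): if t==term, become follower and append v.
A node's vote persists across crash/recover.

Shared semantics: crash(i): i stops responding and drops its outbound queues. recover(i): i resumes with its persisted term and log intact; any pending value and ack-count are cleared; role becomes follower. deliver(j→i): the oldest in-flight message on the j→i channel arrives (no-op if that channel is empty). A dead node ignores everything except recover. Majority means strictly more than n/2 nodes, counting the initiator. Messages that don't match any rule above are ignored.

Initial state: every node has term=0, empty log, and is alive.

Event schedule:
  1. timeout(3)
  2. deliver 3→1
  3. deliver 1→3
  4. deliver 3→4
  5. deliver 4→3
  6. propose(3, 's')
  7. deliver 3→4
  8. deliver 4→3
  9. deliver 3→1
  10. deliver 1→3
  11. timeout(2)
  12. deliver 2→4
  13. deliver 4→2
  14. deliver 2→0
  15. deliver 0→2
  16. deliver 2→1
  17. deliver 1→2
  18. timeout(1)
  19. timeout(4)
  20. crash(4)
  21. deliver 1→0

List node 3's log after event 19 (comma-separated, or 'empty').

1. timeout(3):  <3:cand t1 ->
2. deliver 3→1:  <1:foll t1 ->
3. deliver 1→3:  nop
4. deliver 3→4:  <4:foll t1 ->
5. deliver 4→3:  <3:lead t1 ->
6. propose(3,'s'):  <3:lead t1 s>
7. deliver 3→4:  <4:foll t1 s>
8. deliver 4→3:  nop
9. deliver 3→1:  <1:foll t1 s>
10. deliver 1→3:  nop
11. timeout(2):  <2:cand t1 ->
12. deliver 2→4:  nop
13. deliver 4→2:  nop
14. deliver 2→0:  <0:foll t1 ->
15. deliver 0→2:  nop
16. deliver 2→1:  nop
17. deliver 1→2:  nop
18. timeout(1):  <1:cand t2 s>
19. timeout(4):  <4:cand t2 s>

s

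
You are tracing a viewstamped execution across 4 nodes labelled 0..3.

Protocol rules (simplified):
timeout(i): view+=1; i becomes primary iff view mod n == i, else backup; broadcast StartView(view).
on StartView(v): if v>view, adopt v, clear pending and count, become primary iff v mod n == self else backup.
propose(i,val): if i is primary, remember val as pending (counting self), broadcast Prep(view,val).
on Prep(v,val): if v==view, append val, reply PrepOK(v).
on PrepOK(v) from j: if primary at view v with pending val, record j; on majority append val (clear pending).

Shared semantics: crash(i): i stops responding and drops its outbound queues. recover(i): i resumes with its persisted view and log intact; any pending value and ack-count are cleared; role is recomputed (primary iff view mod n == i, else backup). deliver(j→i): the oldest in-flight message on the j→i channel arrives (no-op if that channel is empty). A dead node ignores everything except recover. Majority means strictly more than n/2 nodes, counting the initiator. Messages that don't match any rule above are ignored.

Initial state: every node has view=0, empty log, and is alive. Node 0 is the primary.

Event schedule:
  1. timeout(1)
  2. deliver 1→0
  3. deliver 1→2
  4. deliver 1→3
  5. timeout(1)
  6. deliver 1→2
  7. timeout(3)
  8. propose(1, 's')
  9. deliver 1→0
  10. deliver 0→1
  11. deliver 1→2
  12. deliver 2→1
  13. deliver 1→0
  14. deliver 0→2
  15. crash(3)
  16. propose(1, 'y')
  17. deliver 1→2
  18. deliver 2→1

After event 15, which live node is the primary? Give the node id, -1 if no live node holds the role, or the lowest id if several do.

2

[1] timeout(1) → N1(prim v1 [-])
[2] deliver 1→0 → N0(back v1 [-])
[3] deliver 1→2 → N2(back v1 [-])
[4] deliver 1→3 → N3(back v1 [-])
[5] timeout(1) → N1(back v2 [-])
[6] deliver 1→2 → N2(prim v2 [-])
[7] timeout(3) → N3(back v2 [-])
[8] propose(1,'s') → ∅
[9] deliver 1→0 → N0(back v2 [-])
[10] deliver 0→1 → ∅
[11] deliver 1→2 → ∅
[12] deliver 2→1 → ∅
[13] deliver 1→0 → ∅
[14] deliver 0→2 → ∅
[15] crash(3) → N3(✗back v2 [-])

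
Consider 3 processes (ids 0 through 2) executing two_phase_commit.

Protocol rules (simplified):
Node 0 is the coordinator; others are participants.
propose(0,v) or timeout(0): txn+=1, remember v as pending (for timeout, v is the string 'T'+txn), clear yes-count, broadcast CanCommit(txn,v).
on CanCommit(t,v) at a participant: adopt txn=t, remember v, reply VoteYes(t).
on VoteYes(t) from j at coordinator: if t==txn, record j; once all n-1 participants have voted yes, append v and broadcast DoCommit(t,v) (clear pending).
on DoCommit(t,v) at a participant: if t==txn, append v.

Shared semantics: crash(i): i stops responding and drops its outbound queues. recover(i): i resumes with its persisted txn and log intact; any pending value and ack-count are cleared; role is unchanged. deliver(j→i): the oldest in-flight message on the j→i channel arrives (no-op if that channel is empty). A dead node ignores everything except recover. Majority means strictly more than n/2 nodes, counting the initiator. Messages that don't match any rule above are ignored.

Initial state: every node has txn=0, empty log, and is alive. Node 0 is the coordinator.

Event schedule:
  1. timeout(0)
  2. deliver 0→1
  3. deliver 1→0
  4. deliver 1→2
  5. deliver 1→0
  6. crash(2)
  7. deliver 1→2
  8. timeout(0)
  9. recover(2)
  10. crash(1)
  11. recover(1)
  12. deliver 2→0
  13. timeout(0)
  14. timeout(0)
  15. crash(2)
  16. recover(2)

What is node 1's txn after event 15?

after 1 — timeout(0): n0:coor/t1/[-]
after 2 — deliver 0→1: n1:part/t1/[-]
after 3 — deliver 1→0: ·
after 4 — deliver 1→2: ·
after 5 — deliver 1→0: ·
after 6 — crash(2): n2:✗part/t0/[-]
after 7 — deliver 1→2: ·
after 8 — timeout(0): n0:coor/t2/[-]
after 9 — recover(2): n2:part/t0/[-]
after 10 — crash(1): n1:✗part/t1/[-]
after 11 — recover(1): n1:part/t1/[-]
after 12 — deliver 2→0: ·
after 13 — timeout(0): n0:coor/t3/[-]
after 14 — timeout(0): n0:coor/t4/[-]
after 15 — crash(2): n2:✗part/t0/[-]

1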